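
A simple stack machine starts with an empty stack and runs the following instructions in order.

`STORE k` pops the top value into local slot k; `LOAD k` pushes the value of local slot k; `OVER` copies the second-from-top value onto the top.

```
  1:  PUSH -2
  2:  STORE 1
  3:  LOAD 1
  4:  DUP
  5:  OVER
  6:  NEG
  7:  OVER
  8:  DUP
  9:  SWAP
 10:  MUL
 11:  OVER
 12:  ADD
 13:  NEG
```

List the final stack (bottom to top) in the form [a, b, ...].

PUSH -2 → [-2]
STORE 1 → []
LOAD 1  → [-2]
DUP     → [-2, -2]
OVER    → [-2, -2, -2]
NEG     → [-2, -2, 2]
OVER    → [-2, -2, 2, -2]
DUP     → [-2, -2, 2, -2, -2]
SWAP    → [-2, -2, 2, -2, -2]
MUL     → [-2, -2, 2, 4]
OVER    → [-2, -2, 2, 4, 2]
ADD     → [-2, -2, 2, 6]
NEG     → [-2, -2, 2, -6]

[-2, -2, 2, -6]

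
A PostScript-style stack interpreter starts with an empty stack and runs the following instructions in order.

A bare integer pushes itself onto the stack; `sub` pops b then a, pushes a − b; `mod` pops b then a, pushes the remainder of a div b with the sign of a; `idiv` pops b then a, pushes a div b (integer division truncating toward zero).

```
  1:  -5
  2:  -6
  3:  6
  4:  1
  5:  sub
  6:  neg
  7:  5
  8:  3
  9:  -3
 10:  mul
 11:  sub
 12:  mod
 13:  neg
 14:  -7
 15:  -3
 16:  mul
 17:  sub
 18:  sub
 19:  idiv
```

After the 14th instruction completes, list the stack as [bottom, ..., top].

[-5, -6, 5, -7]

-5  -> -5
-6  -> -5 -6
6   -> -5 -6 6
1   -> -5 -6 6 1
sub -> -5 -6 5
neg -> -5 -6 -5
5   -> -5 -6 -5 5
3   -> -5 -6 -5 5 3
-3  -> -5 -6 -5 5 3 -3
mul -> -5 -6 -5 5 -9
sub -> -5 -6 -5 14
mod -> -5 -6 -5
neg -> -5 -6 5
-7  -> -5 -6 5 -7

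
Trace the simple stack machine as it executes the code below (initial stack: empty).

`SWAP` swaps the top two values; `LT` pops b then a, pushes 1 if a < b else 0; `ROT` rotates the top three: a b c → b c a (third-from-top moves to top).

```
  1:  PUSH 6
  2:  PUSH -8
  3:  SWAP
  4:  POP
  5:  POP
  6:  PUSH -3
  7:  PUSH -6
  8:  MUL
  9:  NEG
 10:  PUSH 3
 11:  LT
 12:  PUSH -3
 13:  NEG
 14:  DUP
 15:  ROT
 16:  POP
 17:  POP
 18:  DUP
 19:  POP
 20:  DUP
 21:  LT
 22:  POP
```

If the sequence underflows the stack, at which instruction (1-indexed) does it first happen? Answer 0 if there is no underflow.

PUSH 6  → 6
PUSH -8 → 6 -8
SWAP    → -8 6
POP     → -8
POP     → (empty)
PUSH -3 → -3
PUSH -6 → -3 -6
MUL     → 18
NEG     → -18
PUSH 3  → -18 3
LT      → 1
PUSH -3 → 1 -3
NEG     → 1 3
DUP     → 1 3 3
ROT     → 3 3 1
POP     → 3 3
POP     → 3
DUP     → 3 3
POP     → 3
DUP     → 3 3
LT      → 0
POP     → (empty)

0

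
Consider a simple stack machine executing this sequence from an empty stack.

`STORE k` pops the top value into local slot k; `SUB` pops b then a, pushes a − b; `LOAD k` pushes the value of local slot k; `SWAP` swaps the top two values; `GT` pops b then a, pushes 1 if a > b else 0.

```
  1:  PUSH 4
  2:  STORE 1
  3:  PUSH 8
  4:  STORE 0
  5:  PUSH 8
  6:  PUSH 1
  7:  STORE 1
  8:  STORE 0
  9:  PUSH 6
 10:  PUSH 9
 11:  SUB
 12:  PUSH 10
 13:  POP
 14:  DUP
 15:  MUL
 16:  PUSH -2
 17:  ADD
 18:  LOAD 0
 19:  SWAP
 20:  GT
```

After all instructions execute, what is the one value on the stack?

1

PUSH 4   [4]
STORE 1  []
PUSH 8   [8]
STORE 0  []
PUSH 8   [8]
PUSH 1   [8, 1]
STORE 1  [8]
STORE 0  []
PUSH 6   [6]
PUSH 9   [6, 9]
SUB      [-3]
PUSH 10  [-3, 10]
POP      [-3]
DUP      [-3, -3]
MUL      [9]
PUSH -2  [9, -2]
ADD      [7]
LOAD 0   [7, 8]
SWAP     [8, 7]
GT       [1]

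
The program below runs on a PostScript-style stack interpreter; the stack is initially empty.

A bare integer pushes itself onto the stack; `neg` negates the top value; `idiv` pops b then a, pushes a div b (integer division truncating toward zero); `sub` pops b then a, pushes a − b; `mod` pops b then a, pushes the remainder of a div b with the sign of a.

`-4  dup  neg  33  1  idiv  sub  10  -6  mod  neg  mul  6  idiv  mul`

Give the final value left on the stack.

-4    -4
dup   -4 -4
neg   -4 4
33    -4 4 33
1     -4 4 33 1
idiv  -4 4 33
sub   -4 -29
10    -4 -29 10
-6    -4 -29 10 -6
mod   -4 -29 4
neg   -4 -29 -4
mul   -4 116
6     -4 116 6
idiv  -4 19
mul   -76

-76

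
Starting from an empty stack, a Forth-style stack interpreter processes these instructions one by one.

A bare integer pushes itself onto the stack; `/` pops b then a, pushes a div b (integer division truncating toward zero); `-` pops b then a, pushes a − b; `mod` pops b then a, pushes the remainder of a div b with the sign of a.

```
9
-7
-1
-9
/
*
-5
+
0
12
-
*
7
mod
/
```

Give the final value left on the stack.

2

9   : [9]
-7  : [9, -7]
-1  : [9, -7, -1]
-9  : [9, -7, -1, -9]
/   : [9, -7, 0]
*   : [9, 0]
-5  : [9, 0, -5]
+   : [9, -5]
0   : [9, -5, 0]
12  : [9, -5, 0, 12]
-   : [9, -5, -12]
*   : [9, 60]
7   : [9, 60, 7]
mod : [9, 4]
/   : [2]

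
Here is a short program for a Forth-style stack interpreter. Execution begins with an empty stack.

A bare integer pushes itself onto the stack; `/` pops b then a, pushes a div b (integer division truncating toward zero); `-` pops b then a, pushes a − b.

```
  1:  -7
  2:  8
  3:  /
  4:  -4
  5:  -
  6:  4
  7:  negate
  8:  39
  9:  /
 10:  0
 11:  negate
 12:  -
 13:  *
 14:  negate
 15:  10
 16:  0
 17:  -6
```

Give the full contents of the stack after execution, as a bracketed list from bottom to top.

[0, 10, 0, -6]

-7     : -7
8      : -7 8
/      : 0
-4     : 0 -4
-      : 4
4      : 4 4
negate : 4 -4
39     : 4 -4 39
/      : 4 0
0      : 4 0 0
negate : 4 0 0
-      : 4 0
*      : 0
negate : 0
10     : 0 10
0      : 0 10 0
-6     : 0 10 0 -6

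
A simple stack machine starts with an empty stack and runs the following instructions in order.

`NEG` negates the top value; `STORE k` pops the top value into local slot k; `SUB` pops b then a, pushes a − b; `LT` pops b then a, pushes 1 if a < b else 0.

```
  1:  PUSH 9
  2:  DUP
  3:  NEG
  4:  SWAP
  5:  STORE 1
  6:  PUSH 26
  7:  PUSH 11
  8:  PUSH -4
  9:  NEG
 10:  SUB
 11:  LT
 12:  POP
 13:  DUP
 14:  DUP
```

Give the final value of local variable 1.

9

PUSH 9   [9]
DUP      [9, 9]
NEG      [9, -9]
SWAP     [-9, 9]
STORE 1  [-9]
PUSH 26  [-9, 26]
PUSH 11  [-9, 26, 11]
PUSH -4  [-9, 26, 11, -4]
NEG      [-9, 26, 11, 4]
SUB      [-9, 26, 7]
LT       [-9, 0]
POP      [-9]
DUP      [-9, -9]
DUP      [-9, -9, -9]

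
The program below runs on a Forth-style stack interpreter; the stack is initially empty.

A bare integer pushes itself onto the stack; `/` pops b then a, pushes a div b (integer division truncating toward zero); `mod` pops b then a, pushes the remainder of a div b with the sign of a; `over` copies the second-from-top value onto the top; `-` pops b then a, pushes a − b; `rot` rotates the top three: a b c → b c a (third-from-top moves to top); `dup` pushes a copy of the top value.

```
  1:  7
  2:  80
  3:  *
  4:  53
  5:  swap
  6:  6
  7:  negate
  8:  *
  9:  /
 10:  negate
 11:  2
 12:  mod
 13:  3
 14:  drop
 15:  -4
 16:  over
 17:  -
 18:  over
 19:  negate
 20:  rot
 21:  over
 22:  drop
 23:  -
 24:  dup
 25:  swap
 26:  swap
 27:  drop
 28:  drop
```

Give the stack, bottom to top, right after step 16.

7      -> 7
80     -> 7 80
*      -> 560
53     -> 560 53
swap   -> 53 560
6      -> 53 560 6
negate -> 53 560 -6
*      -> 53 -3360
/      -> 0
negate -> 0
2      -> 0 2
mod    -> 0
3      -> 0 3
drop   -> 0
-4     -> 0 -4
over   -> 0 -4 0

[0, -4, 0]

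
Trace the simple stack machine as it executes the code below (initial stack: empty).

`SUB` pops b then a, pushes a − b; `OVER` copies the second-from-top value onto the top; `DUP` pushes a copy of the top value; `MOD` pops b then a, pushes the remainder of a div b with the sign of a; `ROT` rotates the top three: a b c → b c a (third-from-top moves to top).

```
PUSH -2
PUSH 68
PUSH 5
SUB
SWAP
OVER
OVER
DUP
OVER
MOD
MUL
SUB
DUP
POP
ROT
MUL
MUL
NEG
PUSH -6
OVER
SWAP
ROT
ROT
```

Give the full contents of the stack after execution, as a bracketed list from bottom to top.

[-6, 7938, 7938]

PUSH -2 : [-2]
PUSH 68 : [-2, 68]
PUSH 5  : [-2, 68, 5]
SUB     : [-2, 63]
SWAP    : [63, -2]
OVER    : [63, -2, 63]
OVER    : [63, -2, 63, -2]
DUP     : [63, -2, 63, -2, -2]
OVER    : [63, -2, 63, -2, -2, -2]
MOD     : [63, -2, 63, -2, 0]
MUL     : [63, -2, 63, 0]
SUB     : [63, -2, 63]
DUP     : [63, -2, 63, 63]
POP     : [63, -2, 63]
ROT     : [-2, 63, 63]
MUL     : [-2, 3969]
MUL     : [-7938]
NEG     : [7938]
PUSH -6 : [7938, -6]
OVER    : [7938, -6, 7938]
SWAP    : [7938, 7938, -6]
ROT     : [7938, -6, 7938]
ROT     : [-6, 7938, 7938]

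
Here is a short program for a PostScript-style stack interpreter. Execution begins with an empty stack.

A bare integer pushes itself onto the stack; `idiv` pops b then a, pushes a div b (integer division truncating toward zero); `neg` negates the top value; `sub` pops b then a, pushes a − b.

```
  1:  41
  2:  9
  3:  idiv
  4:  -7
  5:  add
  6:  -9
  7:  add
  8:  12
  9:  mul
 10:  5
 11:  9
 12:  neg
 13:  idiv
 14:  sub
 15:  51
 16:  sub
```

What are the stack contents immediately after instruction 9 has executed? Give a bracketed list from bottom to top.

[-144]

41    [41]
9     [41, 9]
idiv  [4]
-7    [4, -7]
add   [-3]
-9    [-3, -9]
add   [-12]
12    [-12, 12]
mul   [-144]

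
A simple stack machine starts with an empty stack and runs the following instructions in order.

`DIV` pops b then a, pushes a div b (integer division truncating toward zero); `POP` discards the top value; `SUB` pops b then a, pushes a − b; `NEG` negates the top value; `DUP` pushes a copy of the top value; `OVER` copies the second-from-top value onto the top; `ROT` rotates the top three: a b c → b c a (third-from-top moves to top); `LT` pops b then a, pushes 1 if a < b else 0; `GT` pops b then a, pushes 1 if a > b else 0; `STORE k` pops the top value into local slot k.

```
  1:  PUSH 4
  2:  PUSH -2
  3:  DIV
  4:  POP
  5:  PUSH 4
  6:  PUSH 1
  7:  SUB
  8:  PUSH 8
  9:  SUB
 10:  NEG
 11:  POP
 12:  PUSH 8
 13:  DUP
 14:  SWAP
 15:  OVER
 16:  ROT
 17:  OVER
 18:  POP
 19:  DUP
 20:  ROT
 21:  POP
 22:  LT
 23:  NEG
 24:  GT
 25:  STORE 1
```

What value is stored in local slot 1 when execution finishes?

PUSH 4   [4]
PUSH -2  [4, -2]
DIV      [-2]
POP      []
PUSH 4   [4]
PUSH 1   [4, 1]
SUB      [3]
PUSH 8   [3, 8]
SUB      [-5]
NEG      [5]
POP      []
PUSH 8   [8]
DUP      [8, 8]
SWAP     [8, 8]
OVER     [8, 8, 8]
ROT      [8, 8, 8]
OVER     [8, 8, 8, 8]
POP      [8, 8, 8]
DUP      [8, 8, 8, 8]
ROT      [8, 8, 8, 8]
POP      [8, 8, 8]
LT       [8, 0]
NEG      [8, 0]
GT       [1]
STORE 1  []

1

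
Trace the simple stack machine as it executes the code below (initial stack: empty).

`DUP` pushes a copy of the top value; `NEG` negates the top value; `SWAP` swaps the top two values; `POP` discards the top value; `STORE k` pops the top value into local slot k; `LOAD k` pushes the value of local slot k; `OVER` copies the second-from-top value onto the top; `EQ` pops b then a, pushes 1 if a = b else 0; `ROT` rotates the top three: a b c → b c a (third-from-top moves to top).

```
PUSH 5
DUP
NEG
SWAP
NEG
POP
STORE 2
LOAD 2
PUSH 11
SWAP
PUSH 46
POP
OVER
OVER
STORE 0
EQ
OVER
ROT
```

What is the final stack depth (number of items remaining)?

3

PUSH 5  → [5]
DUP     → [5, 5]
NEG     → [5, -5]
SWAP    → [-5, 5]
NEG     → [-5, -5]
POP     → [-5]
STORE 2 → []
LOAD 2  → [-5]
PUSH 11 → [-5, 11]
SWAP    → [11, -5]
PUSH 46 → [11, -5, 46]
POP     → [11, -5]
OVER    → [11, -5, 11]
OVER    → [11, -5, 11, -5]
STORE 0 → [11, -5, 11]
EQ      → [11, 0]
OVER    → [11, 0, 11]
ROT     → [0, 11, 11]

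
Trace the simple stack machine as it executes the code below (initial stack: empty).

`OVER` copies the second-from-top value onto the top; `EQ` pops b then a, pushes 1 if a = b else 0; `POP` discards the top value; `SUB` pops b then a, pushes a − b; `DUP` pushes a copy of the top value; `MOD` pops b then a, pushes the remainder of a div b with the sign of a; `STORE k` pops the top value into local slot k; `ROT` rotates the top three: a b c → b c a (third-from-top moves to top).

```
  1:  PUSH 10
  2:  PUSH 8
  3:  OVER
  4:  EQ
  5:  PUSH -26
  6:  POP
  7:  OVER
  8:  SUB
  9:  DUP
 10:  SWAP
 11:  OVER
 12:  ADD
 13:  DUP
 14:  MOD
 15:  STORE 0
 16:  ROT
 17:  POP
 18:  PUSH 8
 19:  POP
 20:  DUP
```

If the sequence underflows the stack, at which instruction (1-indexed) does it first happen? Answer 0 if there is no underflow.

16

PUSH 10  : [10]
PUSH 8   : [10, 8]
OVER     : [10, 8, 10]
EQ       : [10, 0]
PUSH -26 : [10, 0, -26]
POP      : [10, 0]
OVER     : [10, 0, 10]
SUB      : [10, -10]
DUP      : [10, -10, -10]
SWAP     : [10, -10, -10]
OVER     : [10, -10, -10, -10]
ADD      : [10, -10, -20]
DUP      : [10, -10, -20, -20]
MOD      : [10, -10, 0]
STORE 0  : [10, -10]
ROT  — needs 3 operands, stack has 2 → underflow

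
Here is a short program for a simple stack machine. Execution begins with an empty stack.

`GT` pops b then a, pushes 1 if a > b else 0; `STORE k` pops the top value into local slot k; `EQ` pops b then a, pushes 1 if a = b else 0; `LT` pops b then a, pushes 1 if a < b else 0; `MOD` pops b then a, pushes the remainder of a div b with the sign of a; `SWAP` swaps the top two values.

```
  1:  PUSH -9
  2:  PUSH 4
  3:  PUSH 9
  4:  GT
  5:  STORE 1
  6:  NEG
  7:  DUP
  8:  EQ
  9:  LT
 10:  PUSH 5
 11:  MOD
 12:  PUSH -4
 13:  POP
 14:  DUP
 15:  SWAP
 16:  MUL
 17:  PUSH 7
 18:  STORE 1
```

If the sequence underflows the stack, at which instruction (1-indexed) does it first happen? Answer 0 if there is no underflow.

9

PUSH -9 -> [-9]
PUSH 4  -> [-9, 4]
PUSH 9  -> [-9, 4, 9]
GT      -> [-9, 0]
STORE 1 -> [-9]
NEG     -> [9]
DUP     -> [9, 9]
EQ      -> [1]
LT  — needs 2 operands, stack has 1 → underflow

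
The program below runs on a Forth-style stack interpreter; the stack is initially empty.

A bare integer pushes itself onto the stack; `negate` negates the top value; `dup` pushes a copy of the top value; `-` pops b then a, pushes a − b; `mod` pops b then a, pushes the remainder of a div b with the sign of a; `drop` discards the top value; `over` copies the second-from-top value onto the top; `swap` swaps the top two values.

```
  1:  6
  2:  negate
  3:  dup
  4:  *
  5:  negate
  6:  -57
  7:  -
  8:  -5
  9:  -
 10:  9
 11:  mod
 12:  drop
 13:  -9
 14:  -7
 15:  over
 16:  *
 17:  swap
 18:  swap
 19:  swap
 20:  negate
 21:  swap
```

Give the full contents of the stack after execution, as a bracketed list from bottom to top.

6      → [6]
negate → [-6]
dup    → [-6, -6]
*      → [36]
negate → [-36]
-57    → [-36, -57]
-      → [21]
-5     → [21, -5]
-      → [26]
9      → [26, 9]
mod    → [8]
drop   → []
-9     → [-9]
-7     → [-9, -7]
over   → [-9, -7, -9]
*      → [-9, 63]
swap   → [63, -9]
swap   → [-9, 63]
swap   → [63, -9]
negate → [63, 9]
swap   → [9, 63]

[9, 63]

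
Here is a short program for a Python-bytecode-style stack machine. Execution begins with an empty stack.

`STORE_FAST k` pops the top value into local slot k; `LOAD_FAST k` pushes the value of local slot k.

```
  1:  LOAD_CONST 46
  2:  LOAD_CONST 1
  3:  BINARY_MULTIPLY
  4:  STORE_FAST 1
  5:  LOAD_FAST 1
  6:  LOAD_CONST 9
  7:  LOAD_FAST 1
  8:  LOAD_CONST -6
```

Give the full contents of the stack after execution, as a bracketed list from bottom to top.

[46, 9, 46, -6]

LOAD_CONST 46   → [46]
LOAD_CONST 1    → [46, 1]
BINARY_MULTIPLY → [46]
STORE_FAST 1    → []
LOAD_FAST 1     → [46]
LOAD_CONST 9    → [46, 9]
LOAD_FAST 1     → [46, 9, 46]
LOAD_CONST -6   → [46, 9, 46, -6]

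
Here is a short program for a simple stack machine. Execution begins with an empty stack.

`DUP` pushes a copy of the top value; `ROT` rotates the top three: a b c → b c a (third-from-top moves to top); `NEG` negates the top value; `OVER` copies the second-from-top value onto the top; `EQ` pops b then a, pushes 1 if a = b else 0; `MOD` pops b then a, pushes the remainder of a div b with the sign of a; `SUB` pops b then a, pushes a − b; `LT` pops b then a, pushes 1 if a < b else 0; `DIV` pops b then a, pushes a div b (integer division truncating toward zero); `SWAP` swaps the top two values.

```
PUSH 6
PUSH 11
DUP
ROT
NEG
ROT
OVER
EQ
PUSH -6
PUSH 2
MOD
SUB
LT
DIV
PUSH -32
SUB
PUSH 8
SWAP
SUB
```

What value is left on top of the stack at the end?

-35

PUSH 6   : [6]
PUSH 11  : [6, 11]
DUP      : [6, 11, 11]
ROT      : [11, 11, 6]
NEG      : [11, 11, -6]
ROT      : [11, -6, 11]
OVER     : [11, -6, 11, -6]
EQ       : [11, -6, 0]
PUSH -6  : [11, -6, 0, -6]
PUSH 2   : [11, -6, 0, -6, 2]
MOD      : [11, -6, 0, 0]
SUB      : [11, -6, 0]
LT       : [11, 1]
DIV      : [11]
PUSH -32 : [11, -32]
SUB      : [43]
PUSH 8   : [43, 8]
SWAP     : [8, 43]
SUB      : [-35]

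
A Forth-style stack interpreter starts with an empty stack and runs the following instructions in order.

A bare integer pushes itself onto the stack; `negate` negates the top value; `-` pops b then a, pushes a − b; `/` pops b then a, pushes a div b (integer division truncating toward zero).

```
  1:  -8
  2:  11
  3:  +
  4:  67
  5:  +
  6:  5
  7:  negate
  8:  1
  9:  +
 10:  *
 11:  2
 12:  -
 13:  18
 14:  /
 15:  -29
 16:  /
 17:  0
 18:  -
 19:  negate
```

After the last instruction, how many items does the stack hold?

1

-8      [-8]
11      [-8, 11]
+       [3]
67      [3, 67]
+       [70]
5       [70, 5]
negate  [70, -5]
1       [70, -5, 1]
+       [70, -4]
*       [-280]
2       [-280, 2]
-       [-282]
18      [-282, 18]
/       [-15]
-29     [-15, -29]
/       [0]
0       [0, 0]
-       [0]
negate  [0]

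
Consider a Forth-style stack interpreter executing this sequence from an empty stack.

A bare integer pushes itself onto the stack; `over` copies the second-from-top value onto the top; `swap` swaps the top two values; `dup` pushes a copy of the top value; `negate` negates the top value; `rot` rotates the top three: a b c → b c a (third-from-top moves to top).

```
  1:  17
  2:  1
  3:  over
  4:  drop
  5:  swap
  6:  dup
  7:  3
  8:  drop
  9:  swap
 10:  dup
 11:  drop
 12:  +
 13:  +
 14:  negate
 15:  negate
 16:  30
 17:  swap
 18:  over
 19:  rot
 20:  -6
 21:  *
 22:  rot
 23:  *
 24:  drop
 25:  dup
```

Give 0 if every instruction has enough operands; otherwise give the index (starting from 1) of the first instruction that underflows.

0

17     → 17
1      → 17 1
over   → 17 1 17
drop   → 17 1
swap   → 1 17
dup    → 1 17 17
3      → 1 17 17 3
drop   → 1 17 17
swap   → 1 17 17
dup    → 1 17 17 17
drop   → 1 17 17
+      → 1 34
+      → 35
negate → -35
negate → 35
30     → 35 30
swap   → 30 35
over   → 30 35 30
rot    → 35 30 30
-6     → 35 30 30 -6
*      → 35 30 -180
rot    → 30 -180 35
*      → 30 -6300
drop   → 30
dup    → 30 30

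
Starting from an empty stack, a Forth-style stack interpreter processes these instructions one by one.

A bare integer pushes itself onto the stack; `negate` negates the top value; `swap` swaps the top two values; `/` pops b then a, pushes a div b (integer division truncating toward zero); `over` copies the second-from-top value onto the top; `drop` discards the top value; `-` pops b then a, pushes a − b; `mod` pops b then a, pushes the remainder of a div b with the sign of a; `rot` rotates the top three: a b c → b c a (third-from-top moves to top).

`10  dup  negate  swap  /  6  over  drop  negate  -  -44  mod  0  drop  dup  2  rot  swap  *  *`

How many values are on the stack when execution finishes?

10     : 10
dup    : 10 10
negate : 10 -10
swap   : -10 10
/      : -1
6      : -1 6
over   : -1 6 -1
drop   : -1 6
negate : -1 -6
-      : 5
-44    : 5 -44
mod    : 5
0      : 5 0
drop   : 5
dup    : 5 5
2      : 5 5 2
rot    : 5 2 5
swap   : 5 5 2
*      : 5 10
*      : 50

1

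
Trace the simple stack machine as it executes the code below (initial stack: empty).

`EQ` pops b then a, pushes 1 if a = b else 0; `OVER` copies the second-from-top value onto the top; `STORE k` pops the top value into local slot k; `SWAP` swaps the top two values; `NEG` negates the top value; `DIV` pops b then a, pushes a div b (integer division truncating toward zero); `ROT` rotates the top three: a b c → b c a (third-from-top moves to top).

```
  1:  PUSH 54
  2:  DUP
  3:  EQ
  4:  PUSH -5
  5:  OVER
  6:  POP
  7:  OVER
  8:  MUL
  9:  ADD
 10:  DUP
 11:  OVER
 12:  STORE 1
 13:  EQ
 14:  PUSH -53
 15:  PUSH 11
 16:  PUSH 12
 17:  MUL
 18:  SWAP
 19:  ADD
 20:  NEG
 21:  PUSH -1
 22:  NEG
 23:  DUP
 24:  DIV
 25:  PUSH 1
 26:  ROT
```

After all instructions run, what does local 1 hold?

PUSH 54  -> 54
DUP      -> 54 54
EQ       -> 1
PUSH -5  -> 1 -5
OVER     -> 1 -5 1
POP      -> 1 -5
OVER     -> 1 -5 1
MUL      -> 1 -5
ADD      -> -4
DUP      -> -4 -4
OVER     -> -4 -4 -4
STORE 1  -> -4 -4
EQ       -> 1
PUSH -53 -> 1 -53
PUSH 11  -> 1 -53 11
PUSH 12  -> 1 -53 11 12
MUL      -> 1 -53 132
SWAP     -> 1 132 -53
ADD      -> 1 79
NEG      -> 1 -79
PUSH -1  -> 1 -79 -1
NEG      -> 1 -79 1
DUP      -> 1 -79 1 1
DIV      -> 1 -79 1
PUSH 1   -> 1 -79 1 1
ROT      -> 1 1 1 -79

-4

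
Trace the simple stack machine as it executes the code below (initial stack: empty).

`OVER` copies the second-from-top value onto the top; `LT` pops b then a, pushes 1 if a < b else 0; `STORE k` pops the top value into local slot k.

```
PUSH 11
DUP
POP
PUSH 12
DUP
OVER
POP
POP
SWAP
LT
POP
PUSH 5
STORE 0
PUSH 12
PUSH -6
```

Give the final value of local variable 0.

5

PUSH 11  11
DUP      11 11
POP      11
PUSH 12  11 12
DUP      11 12 12
OVER     11 12 12 12
POP      11 12 12
POP      11 12
SWAP     12 11
LT       0
POP      (empty)
PUSH 5   5
STORE 0  (empty)
PUSH 12  12
PUSH -6  12 -6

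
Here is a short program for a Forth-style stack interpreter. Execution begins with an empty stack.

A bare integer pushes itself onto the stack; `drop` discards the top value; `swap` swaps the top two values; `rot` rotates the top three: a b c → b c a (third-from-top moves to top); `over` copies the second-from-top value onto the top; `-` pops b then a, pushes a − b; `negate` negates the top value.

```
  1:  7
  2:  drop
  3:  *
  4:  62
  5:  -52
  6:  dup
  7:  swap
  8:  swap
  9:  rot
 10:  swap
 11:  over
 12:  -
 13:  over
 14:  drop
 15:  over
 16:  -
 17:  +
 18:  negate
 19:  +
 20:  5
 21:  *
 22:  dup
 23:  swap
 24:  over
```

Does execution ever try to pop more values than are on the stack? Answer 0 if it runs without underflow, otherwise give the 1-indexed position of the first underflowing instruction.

7     [7]
drop  []
*  — needs 2 operands, stack has 0 → underflow

3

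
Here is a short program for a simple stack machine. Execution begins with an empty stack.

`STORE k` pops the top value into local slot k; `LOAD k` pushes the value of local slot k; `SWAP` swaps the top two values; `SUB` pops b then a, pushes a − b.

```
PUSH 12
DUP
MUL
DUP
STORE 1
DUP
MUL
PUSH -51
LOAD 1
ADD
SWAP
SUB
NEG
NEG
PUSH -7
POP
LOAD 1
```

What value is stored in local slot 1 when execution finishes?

144

PUSH 12  -> [12]
DUP      -> [12, 12]
MUL      -> [144]
DUP      -> [144, 144]
STORE 1  -> [144]
DUP      -> [144, 144]
MUL      -> [20736]
PUSH -51 -> [20736, -51]
LOAD 1   -> [20736, -51, 144]
ADD      -> [20736, 93]
SWAP     -> [93, 20736]
SUB      -> [-20643]
NEG      -> [20643]
NEG      -> [-20643]
PUSH -7  -> [-20643, -7]
POP      -> [-20643]
LOAD 1   -> [-20643, 144]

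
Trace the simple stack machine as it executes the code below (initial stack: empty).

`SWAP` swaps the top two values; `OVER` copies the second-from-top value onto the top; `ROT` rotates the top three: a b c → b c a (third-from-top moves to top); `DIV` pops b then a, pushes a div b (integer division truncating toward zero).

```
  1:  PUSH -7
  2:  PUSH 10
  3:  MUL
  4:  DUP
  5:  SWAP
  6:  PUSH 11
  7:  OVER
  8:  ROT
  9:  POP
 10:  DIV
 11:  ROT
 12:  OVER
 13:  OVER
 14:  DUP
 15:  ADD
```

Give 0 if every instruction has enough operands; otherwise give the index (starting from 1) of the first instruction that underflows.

11

PUSH -7 : [-7]
PUSH 10 : [-7, 10]
MUL     : [-70]
DUP     : [-70, -70]
SWAP    : [-70, -70]
PUSH 11 : [-70, -70, 11]
OVER    : [-70, -70, 11, -70]
ROT     : [-70, 11, -70, -70]
POP     : [-70, 11, -70]
DIV     : [-70, 0]
ROT  — needs 3 operands, stack has 2 → underflow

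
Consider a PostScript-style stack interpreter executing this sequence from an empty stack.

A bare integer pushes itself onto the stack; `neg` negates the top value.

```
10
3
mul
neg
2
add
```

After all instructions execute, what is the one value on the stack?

10  : 10
3   : 10 3
mul : 30
neg : -30
2   : -30 2
add : -28

-28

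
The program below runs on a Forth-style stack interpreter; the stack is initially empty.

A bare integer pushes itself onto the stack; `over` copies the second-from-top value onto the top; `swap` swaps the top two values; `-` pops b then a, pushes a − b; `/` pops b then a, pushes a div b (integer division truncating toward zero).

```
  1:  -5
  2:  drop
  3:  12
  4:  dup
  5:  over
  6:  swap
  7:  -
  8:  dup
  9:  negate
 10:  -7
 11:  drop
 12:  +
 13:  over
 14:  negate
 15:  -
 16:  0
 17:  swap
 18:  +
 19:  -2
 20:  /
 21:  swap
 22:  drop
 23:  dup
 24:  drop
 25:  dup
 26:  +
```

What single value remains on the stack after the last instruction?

-5      [-5]
drop    []
12      [12]
dup     [12, 12]
over    [12, 12, 12]
swap    [12, 12, 12]
-       [12, 0]
dup     [12, 0, 0]
negate  [12, 0, 0]
-7      [12, 0, 0, -7]
drop    [12, 0, 0]
+       [12, 0]
over    [12, 0, 12]
negate  [12, 0, -12]
-       [12, 12]
0       [12, 12, 0]
swap    [12, 0, 12]
+       [12, 12]
-2      [12, 12, -2]
/       [12, -6]
swap    [-6, 12]
drop    [-6]
dup     [-6, -6]
drop    [-6]
dup     [-6, -6]
+       [-12]

-12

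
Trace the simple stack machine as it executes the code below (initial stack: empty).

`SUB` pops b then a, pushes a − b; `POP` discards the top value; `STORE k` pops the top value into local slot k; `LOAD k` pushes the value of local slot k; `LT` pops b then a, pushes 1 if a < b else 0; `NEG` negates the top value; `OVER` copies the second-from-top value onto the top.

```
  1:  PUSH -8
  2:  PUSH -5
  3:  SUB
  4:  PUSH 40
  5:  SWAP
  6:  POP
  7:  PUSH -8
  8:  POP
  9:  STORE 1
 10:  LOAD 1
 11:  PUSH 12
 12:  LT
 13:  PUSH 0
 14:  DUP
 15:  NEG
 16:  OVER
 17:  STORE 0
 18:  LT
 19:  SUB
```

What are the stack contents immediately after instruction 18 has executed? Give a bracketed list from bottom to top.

[0, 0]

PUSH -8 → [-8]
PUSH -5 → [-8, -5]
SUB     → [-3]
PUSH 40 → [-3, 40]
SWAP    → [40, -3]
POP     → [40]
PUSH -8 → [40, -8]
POP     → [40]
STORE 1 → []
LOAD 1  → [40]
PUSH 12 → [40, 12]
LT      → [0]
PUSH 0  → [0, 0]
DUP     → [0, 0, 0]
NEG     → [0, 0, 0]
OVER    → [0, 0, 0, 0]
STORE 0 → [0, 0, 0]
LT      → [0, 0]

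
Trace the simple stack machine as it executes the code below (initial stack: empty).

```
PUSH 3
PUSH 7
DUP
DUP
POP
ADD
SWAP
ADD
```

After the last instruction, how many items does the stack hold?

PUSH 3 -> 3
PUSH 7 -> 3 7
DUP    -> 3 7 7
DUP    -> 3 7 7 7
POP    -> 3 7 7
ADD    -> 3 14
SWAP   -> 14 3
ADD    -> 17

1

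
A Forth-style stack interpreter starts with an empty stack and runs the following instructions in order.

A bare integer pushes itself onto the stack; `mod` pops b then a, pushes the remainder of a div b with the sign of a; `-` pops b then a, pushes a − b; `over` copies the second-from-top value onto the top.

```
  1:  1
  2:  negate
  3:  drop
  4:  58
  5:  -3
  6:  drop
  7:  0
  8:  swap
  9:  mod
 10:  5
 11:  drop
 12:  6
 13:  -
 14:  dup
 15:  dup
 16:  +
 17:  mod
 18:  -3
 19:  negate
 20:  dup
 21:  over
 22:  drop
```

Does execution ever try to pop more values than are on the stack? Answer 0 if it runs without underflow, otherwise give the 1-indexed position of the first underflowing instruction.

0

1      → [1]
negate → [-1]
drop   → []
58     → [58]
-3     → [58, -3]
drop   → [58]
0      → [58, 0]
swap   → [0, 58]
mod    → [0]
5      → [0, 5]
drop   → [0]
6      → [0, 6]
-      → [-6]
dup    → [-6, -6]
dup    → [-6, -6, -6]
+      → [-6, -12]
mod    → [-6]
-3     → [-6, -3]
negate → [-6, 3]
dup    → [-6, 3, 3]
over   → [-6, 3, 3, 3]
drop   → [-6, 3, 3]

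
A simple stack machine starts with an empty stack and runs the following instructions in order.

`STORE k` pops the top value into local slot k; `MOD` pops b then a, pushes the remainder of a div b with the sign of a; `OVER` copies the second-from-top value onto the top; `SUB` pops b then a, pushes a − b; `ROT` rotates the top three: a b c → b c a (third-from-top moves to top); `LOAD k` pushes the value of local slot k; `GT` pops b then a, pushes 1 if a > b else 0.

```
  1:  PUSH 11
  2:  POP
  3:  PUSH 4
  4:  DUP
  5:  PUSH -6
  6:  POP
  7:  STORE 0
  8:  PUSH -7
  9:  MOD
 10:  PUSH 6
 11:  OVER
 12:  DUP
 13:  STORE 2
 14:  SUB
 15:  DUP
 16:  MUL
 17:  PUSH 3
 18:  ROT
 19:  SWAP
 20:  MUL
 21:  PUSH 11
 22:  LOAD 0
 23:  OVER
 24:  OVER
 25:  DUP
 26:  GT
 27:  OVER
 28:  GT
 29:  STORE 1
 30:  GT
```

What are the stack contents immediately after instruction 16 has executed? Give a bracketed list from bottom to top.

[4, 4]

PUSH 11 -> [11]
POP     -> []
PUSH 4  -> [4]
DUP     -> [4, 4]
PUSH -6 -> [4, 4, -6]
POP     -> [4, 4]
STORE 0 -> [4]
PUSH -7 -> [4, -7]
MOD     -> [4]
PUSH 6  -> [4, 6]
OVER    -> [4, 6, 4]
DUP     -> [4, 6, 4, 4]
STORE 2 -> [4, 6, 4]
SUB     -> [4, 2]
DUP     -> [4, 2, 2]
MUL     -> [4, 4]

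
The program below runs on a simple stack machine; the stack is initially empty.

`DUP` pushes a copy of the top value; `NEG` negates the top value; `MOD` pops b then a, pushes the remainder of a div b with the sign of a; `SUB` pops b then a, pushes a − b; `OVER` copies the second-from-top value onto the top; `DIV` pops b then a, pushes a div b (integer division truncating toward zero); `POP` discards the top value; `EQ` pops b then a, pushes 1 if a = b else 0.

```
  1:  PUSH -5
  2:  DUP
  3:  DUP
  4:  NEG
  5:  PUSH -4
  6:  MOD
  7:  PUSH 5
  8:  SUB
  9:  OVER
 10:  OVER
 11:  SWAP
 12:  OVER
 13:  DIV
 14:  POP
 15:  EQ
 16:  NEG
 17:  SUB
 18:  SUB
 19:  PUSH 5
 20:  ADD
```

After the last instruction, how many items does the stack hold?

1

PUSH -5  [-5]
DUP      [-5, -5]
DUP      [-5, -5, -5]
NEG      [-5, -5, 5]
PUSH -4  [-5, -5, 5, -4]
MOD      [-5, -5, 1]
PUSH 5   [-5, -5, 1, 5]
SUB      [-5, -5, -4]
OVER     [-5, -5, -4, -5]
OVER     [-5, -5, -4, -5, -4]
SWAP     [-5, -5, -4, -4, -5]
OVER     [-5, -5, -4, -4, -5, -4]
DIV      [-5, -5, -4, -4, 1]
POP      [-5, -5, -4, -4]
EQ       [-5, -5, 1]
NEG      [-5, -5, -1]
SUB      [-5, -4]
SUB      [-1]
PUSH 5   [-1, 5]
ADD      [4]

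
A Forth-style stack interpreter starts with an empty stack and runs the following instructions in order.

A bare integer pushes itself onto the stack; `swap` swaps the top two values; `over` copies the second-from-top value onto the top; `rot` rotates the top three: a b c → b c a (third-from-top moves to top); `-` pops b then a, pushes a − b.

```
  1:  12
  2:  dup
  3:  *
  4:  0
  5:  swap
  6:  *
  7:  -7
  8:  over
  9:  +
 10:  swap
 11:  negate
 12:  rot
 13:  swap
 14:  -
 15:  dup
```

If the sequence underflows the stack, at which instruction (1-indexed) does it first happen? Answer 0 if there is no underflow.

12     → [12]
dup    → [12, 12]
*      → [144]
0      → [144, 0]
swap   → [0, 144]
*      → [0]
-7     → [0, -7]
over   → [0, -7, 0]
+      → [0, -7]
swap   → [-7, 0]
negate → [-7, 0]
rot  — needs 3 operands, stack has 2 → underflow

12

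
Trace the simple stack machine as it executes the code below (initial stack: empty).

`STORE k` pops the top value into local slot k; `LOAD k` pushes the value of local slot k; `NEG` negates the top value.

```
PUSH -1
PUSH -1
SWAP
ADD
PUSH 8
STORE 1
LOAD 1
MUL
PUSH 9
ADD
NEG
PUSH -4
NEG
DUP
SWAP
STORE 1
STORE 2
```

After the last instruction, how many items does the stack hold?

PUSH -1 → -1
PUSH -1 → -1 -1
SWAP    → -1 -1
ADD     → -2
PUSH 8  → -2 8
STORE 1 → -2
LOAD 1  → -2 8
MUL     → -16
PUSH 9  → -16 9
ADD     → -7
NEG     → 7
PUSH -4 → 7 -4
NEG     → 7 4
DUP     → 7 4 4
SWAP    → 7 4 4
STORE 1 → 7 4
STORE 2 → 7

1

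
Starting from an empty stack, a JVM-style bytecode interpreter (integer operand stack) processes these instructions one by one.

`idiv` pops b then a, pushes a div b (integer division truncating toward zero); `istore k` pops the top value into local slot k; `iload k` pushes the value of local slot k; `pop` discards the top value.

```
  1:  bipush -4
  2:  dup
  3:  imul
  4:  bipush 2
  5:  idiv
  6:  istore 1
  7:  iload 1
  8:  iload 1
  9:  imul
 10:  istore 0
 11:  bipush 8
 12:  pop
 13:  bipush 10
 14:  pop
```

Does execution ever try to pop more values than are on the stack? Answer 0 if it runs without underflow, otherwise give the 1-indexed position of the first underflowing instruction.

bipush -4 : [-4]
dup       : [-4, -4]
imul      : [16]
bipush 2  : [16, 2]
idiv      : [8]
istore 1  : []
iload 1   : [8]
iload 1   : [8, 8]
imul      : [64]
istore 0  : []
bipush 8  : [8]
pop       : []
bipush 10 : [10]
pop       : []

0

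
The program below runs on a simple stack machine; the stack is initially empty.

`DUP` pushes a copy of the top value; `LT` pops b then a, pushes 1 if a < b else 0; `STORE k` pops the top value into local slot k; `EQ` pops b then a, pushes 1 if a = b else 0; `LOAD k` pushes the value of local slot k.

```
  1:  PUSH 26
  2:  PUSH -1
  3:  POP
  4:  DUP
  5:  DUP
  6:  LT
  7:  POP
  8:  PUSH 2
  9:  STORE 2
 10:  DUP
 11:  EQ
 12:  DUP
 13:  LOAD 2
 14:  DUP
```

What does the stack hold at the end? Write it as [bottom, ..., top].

PUSH 26  [26]
PUSH -1  [26, -1]
POP      [26]
DUP      [26, 26]
DUP      [26, 26, 26]
LT       [26, 0]
POP      [26]
PUSH 2   [26, 2]
STORE 2  [26]
DUP      [26, 26]
EQ       [1]
DUP      [1, 1]
LOAD 2   [1, 1, 2]
DUP      [1, 1, 2, 2]

[1, 1, 2, 2]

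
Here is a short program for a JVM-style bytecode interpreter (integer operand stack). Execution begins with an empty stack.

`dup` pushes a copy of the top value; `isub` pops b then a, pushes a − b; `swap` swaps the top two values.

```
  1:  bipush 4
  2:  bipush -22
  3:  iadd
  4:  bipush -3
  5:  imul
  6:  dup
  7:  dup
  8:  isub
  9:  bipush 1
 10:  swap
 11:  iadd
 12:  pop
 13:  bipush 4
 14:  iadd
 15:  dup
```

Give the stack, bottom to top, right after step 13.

[54, 4]

bipush 4    [4]
bipush -22  [4, -22]
iadd        [-18]
bipush -3   [-18, -3]
imul        [54]
dup         [54, 54]
dup         [54, 54, 54]
isub        [54, 0]
bipush 1    [54, 0, 1]
swap        [54, 1, 0]
iadd        [54, 1]
pop         [54]
bipush 4    [54, 4]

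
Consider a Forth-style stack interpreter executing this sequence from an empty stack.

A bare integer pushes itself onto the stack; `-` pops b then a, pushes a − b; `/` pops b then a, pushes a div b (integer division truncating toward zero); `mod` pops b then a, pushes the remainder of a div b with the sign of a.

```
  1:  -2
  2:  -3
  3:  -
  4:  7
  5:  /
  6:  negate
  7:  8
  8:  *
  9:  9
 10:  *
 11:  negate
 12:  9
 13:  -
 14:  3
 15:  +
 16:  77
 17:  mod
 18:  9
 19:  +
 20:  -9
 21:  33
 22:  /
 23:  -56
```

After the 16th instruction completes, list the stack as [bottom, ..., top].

[-6, 77]

-2      -2
-3      -2 -3
-       1
7       1 7
/       0
negate  0
8       0 8
*       0
9       0 9
*       0
negate  0
9       0 9
-       -9
3       -9 3
+       -6
77      -6 77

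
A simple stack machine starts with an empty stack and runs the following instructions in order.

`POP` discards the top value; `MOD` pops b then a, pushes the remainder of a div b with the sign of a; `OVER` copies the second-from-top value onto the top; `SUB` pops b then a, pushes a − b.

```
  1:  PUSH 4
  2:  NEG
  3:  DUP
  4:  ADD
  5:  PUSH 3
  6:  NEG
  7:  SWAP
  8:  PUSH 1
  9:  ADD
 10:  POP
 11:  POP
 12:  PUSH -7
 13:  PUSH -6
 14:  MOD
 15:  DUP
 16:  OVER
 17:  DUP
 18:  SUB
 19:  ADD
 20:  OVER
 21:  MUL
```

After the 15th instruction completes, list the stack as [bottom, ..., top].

PUSH 4  → 4
NEG     → -4
DUP     → -4 -4
ADD     → -8
PUSH 3  → -8 3
NEG     → -8 -3
SWAP    → -3 -8
PUSH 1  → -3 -8 1
ADD     → -3 -7
POP     → -3
POP     → (empty)
PUSH -7 → -7
PUSH -6 → -7 -6
MOD     → -1
DUP     → -1 -1

[-1, -1]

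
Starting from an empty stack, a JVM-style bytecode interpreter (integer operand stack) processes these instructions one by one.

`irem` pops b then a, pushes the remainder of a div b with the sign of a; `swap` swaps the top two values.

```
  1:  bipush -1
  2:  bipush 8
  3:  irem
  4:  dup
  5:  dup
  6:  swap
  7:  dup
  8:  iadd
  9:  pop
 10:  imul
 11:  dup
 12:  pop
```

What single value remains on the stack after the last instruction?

1

bipush -1 → -1
bipush 8  → -1 8
irem      → -1
dup       → -1 -1
dup       → -1 -1 -1
swap      → -1 -1 -1
dup       → -1 -1 -1 -1
iadd      → -1 -1 -2
pop       → -1 -1
imul      → 1
dup       → 1 1
pop       → 1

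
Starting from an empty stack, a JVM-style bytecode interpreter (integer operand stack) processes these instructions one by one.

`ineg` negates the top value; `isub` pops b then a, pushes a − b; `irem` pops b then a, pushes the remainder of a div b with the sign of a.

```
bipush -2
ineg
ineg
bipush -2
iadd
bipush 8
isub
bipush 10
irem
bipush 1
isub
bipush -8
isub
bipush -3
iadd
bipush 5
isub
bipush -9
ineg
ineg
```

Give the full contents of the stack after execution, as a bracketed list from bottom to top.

[-3, -9]

bipush -2 → -2
ineg      → 2
ineg      → -2
bipush -2 → -2 -2
iadd      → -4
bipush 8  → -4 8
isub      → -12
bipush 10 → -12 10
irem      → -2
bipush 1  → -2 1
isub      → -3
bipush -8 → -3 -8
isub      → 5
bipush -3 → 5 -3
iadd      → 2
bipush 5  → 2 5
isub      → -3
bipush -9 → -3 -9
ineg      → -3 9
ineg      → -3 -9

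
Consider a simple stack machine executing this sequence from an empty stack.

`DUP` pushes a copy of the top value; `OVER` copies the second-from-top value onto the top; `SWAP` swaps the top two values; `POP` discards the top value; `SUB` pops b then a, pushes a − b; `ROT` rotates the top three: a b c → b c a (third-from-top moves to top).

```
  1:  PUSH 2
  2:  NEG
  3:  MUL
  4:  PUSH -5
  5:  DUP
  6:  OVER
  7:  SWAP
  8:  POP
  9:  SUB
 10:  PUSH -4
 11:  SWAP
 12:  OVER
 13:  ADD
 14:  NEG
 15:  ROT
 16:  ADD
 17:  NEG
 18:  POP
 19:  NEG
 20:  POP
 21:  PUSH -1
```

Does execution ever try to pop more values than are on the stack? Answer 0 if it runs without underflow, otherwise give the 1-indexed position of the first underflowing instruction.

3

PUSH 2 -> 2
NEG    -> -2
MUL  — needs 2 operands, stack has 1 → underflow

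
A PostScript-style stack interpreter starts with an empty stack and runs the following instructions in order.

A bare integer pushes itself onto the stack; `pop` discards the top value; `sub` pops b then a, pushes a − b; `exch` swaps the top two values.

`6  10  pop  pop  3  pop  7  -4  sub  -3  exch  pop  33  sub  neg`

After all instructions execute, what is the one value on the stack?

6    → 6
10   → 6 10
pop  → 6
pop  → (empty)
3    → 3
pop  → (empty)
7    → 7
-4   → 7 -4
sub  → 11
-3   → 11 -3
exch → -3 11
pop  → -3
33   → -3 33
sub  → -36
neg  → 36

36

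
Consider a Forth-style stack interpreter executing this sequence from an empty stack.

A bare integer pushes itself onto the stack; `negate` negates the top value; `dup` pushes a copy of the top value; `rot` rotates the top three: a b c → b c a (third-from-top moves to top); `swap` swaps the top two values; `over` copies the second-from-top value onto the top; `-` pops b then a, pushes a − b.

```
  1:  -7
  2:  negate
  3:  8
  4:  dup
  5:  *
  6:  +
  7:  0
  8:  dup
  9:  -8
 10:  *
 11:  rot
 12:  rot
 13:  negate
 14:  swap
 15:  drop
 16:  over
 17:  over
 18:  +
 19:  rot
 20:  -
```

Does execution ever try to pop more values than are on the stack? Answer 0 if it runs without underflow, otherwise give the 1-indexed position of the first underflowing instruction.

-7     -> -7
negate -> 7
8      -> 7 8
dup    -> 7 8 8
*      -> 7 64
+      -> 71
0      -> 71 0
dup    -> 71 0 0
-8     -> 71 0 0 -8
*      -> 71 0 0
rot    -> 0 0 71
rot    -> 0 71 0
negate -> 0 71 0
swap   -> 0 0 71
drop   -> 0 0
over   -> 0 0 0
over   -> 0 0 0 0
+      -> 0 0 0
rot    -> 0 0 0
-      -> 0 0

0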